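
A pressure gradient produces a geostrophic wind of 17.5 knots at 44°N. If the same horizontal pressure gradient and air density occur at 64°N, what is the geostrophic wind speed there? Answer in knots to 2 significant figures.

With the same pressure gradient and density, V_g ∝ 1/f ∝ 1/sin φ.
V₂ = V₁ · sin φ₁ / sin φ₂ = 17.5 × sin 44° / sin 64°
V₂ = 17.5 × 0.6947/0.8988 = 14 knots

14 knots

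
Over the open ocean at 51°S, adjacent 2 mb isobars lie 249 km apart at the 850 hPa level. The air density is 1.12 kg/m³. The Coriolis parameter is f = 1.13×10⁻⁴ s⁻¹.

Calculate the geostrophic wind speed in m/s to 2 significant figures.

Pressure gradient: |∂P/∂n| = 200 Pa / 249000 m = 8.03×10⁻⁴ Pa/m
Geostrophic balance (pressure-gradient force = Coriolis force):
V_g = (1/(fρ)) |∂P/∂n| = 8.03×10⁻⁴ / (1.13×10⁻⁴ × 1.12) = 6.35 m/s

6.3 m/s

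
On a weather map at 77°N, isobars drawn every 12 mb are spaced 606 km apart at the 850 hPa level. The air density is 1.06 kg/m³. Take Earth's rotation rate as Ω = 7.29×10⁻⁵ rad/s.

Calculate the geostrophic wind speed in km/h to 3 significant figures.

Coriolis parameter at 77°N:
f = 2Ω sin φ = 2 × 7.29×10⁻⁵ × sin 77° = 1.42×10⁻⁴ s⁻¹
Pressure gradient: |∂P/∂n| = 1200 Pa / 606000 m = 1.98×10⁻³ Pa/m
Geostrophic balance (pressure-gradient force = Coriolis force):
V_g = (1/(fρ)) |∂P/∂n| = 1.98×10⁻³ / (1.42×10⁻⁴ × 1.06) = 13.1 m/s
Converting: 13.1 m/s × 3.6 = 47.3 km/h

47.3 km/h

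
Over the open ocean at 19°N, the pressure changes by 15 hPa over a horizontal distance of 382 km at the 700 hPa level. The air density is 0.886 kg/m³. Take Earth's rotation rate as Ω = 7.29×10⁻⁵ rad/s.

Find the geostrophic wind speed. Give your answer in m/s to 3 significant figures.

93.4 m/s

Coriolis parameter at 19°N:
f = 2Ω sin φ = 2 × 7.29×10⁻⁵ × sin 19° = 4.75×10⁻⁵ s⁻¹
Pressure gradient: |∂P/∂n| = 1500 Pa / 382000 m = 3.93×10⁻³ Pa/m
Geostrophic balance (pressure-gradient force = Coriolis force):
V_g = (1/(fρ)) |∂P/∂n| = 3.93×10⁻³ / (4.75×10⁻⁵ × 0.886) = 93.4 m/s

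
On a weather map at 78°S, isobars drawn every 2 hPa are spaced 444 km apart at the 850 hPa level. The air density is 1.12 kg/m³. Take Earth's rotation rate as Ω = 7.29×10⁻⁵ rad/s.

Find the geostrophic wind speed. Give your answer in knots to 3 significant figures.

5.48 knots

Coriolis parameter at 78°S:
f = 2Ω sin φ = 2 × 7.29×10⁻⁵ × sin 78° = 1.43×10⁻⁴ s⁻¹
Pressure gradient: |∂P/∂n| = 200 Pa / 444000 m = 4.50×10⁻⁴ Pa/m
Geostrophic balance (pressure-gradient force = Coriolis force):
V_g = (1/(fρ)) |∂P/∂n| = 4.50×10⁻⁴ / (1.43×10⁻⁴ × 1.12) = 2.82 m/s
Converting: 2.82 m/s × 1.944 = 5.48 knots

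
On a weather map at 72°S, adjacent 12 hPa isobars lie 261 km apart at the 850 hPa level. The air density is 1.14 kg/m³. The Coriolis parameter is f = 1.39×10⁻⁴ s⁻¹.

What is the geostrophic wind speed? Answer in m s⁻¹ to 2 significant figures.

Pressure gradient: |∂P/∂n| = 1200 Pa / 261000 m = 4.60×10⁻³ Pa/m
Geostrophic balance (pressure-gradient force = Coriolis force):
V_g = (1/(fρ)) |∂P/∂n| = 4.60×10⁻³ / (1.39×10⁻⁴ × 1.14) = 29.0 m/s

29 m s⁻¹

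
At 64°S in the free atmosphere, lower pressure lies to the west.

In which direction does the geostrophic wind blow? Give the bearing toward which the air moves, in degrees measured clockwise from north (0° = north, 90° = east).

180°

The pressure-gradient force points toward the west (bearing 270°).
Geostrophic balance: in the Southern Hemisphere the Coriolis force deflects motion to the left, so the geostrophic wind blows 90° to the left of the pressure-gradient force (low pressure on the right).
Rotating 270° by 90° counterclockwise gives 180° — the wind blows toward the south.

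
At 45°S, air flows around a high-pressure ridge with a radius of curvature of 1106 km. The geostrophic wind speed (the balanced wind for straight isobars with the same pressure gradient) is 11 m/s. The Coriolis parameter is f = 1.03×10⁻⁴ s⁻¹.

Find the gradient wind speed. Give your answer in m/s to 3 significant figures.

12.3 m/s

Around a high, pressure-gradient force acts outward with centrifugal, so Coriolis balances both:
fV = (1/ρ)|∂P/∂n| + V²/R  →  V² − fR·V + fR·V_g = 0
With fR = 1.03×10⁻⁴ × 1106×10³ m = 114 m/s:
V = [fR − √((fR)² − 4 fR V_g)]/2 = [114 − √(114² − 4×114×11)]/2 = 12.3 m/s
Supergeostrophic (V > V_g = 11 m/s), as expected around a high.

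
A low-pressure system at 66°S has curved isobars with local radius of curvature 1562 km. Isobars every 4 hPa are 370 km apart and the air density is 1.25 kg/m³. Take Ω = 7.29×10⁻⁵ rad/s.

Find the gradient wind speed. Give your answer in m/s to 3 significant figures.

6.30 m/s

Coriolis parameter at 66°S:
f = 2Ω sin φ = 2 × 7.29×10⁻⁵ × sin 66° = 1.33×10⁻⁴ s⁻¹
Pressure gradient: |∂P/∂n| = 400 Pa / 370000 m = 1.08×10⁻³ Pa/m
Geostrophic speed: V_g = |∂P/∂n|/(fρ) = 1.08×10⁻³/(1.33×10⁻⁴ × 1.25) = 6.49 m/s
Around a low, centrifugal force acts outward with Coriolis, so pressure-gradient force balances both:
(1/ρ)|∂P/∂n| = fV + V²/R  →  V² + fR·V − fR·V_g = 0
With fR = 1.33×10⁻⁴ × 1562×10³ m = 208 m/s:
V = [−fR + √((fR)² + 4 fR V_g)]/2 = [−208 + √(208² + 4×208×6.49)]/2 = 6.3 m/s
Subgeostrophic (V < V_g = 6.49 m/s), as expected around a low.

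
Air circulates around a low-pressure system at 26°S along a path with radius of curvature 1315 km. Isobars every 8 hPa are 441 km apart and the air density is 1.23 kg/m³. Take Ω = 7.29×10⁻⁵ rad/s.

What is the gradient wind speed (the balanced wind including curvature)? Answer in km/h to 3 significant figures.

Coriolis parameter at 26°S:
f = 2Ω sin φ = 2 × 7.29×10⁻⁵ × sin 26° = 6.39×10⁻⁵ s⁻¹
Pressure gradient: |∂P/∂n| = 800 Pa / 441000 m = 1.81×10⁻³ Pa/m
Geostrophic speed: V_g = |∂P/∂n|/(fρ) = 1.81×10⁻³/(6.39×10⁻⁵ × 1.23) = 23.1 m/s
Around a low, centrifugal force acts outward with Coriolis, so pressure-gradient force balances both:
(1/ρ)|∂P/∂n| = fV + V²/R  →  V² + fR·V − fR·V_g = 0
With fR = 6.39×10⁻⁵ × 1315×10³ m = 84.0 m/s:
V = [−fR + √((fR)² + 4 fR V_g)]/2 = [−84.0 + √(84.0² + 4×84.0×23.1)]/2 = 18.8 m/s
Subgeostrophic (V < V_g = 23.1 m/s), as expected around a low.
Converting: 18.8 m/s × 3.6 = 67.9 km/h

67.9 km/h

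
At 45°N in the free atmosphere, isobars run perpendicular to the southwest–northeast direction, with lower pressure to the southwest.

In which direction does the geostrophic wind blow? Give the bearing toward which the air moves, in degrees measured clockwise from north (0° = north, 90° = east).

The pressure-gradient force points toward the southwest (bearing 225°).
Geostrophic balance: in the Northern Hemisphere the Coriolis force deflects motion to the right, so the geostrophic wind blows 90° to the right of the pressure-gradient force (low pressure on the left).
Rotating 225° by 90° clockwise gives 315° — the wind blows toward the northwest.

315°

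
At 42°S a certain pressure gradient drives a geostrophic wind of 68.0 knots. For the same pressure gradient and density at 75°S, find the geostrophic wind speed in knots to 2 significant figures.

47 knots

With the same pressure gradient and density, V_g ∝ 1/f ∝ 1/sin φ.
V₂ = V₁ · sin φ₁ / sin φ₂ = 68.0 × sin 42° / sin 75°
V₂ = 68.0 × 0.6691/0.9659 = 47 knots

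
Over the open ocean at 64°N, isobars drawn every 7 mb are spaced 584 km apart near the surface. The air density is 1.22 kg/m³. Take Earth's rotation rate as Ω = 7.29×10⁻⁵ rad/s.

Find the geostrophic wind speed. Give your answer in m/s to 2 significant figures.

7.5 m/s

Coriolis parameter at 64°N:
f = 2Ω sin φ = 2 × 7.29×10⁻⁵ × sin 64° = 1.31×10⁻⁴ s⁻¹
Pressure gradient: |∂P/∂n| = 700 Pa / 584000 m = 1.20×10⁻³ Pa/m
Geostrophic balance (pressure-gradient force = Coriolis force):
V_g = (1/(fρ)) |∂P/∂n| = 1.20×10⁻³ / (1.31×10⁻⁴ × 1.22) = 7.50 m/s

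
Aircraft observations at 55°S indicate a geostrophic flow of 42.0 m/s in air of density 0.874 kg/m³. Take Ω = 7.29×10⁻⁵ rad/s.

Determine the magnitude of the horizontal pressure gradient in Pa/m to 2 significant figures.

Coriolis parameter at 55°S:
f = 2Ω sin φ = 2 × 7.29×10⁻⁵ × sin 55° = 1.19×10⁻⁴ s⁻¹
Geostrophic balance rearranged: |∂P/∂n| = f ρ V_g
|∂P/∂n| = 1.19×10⁻⁴ × 0.874 × 42.0 = 4.38×10⁻³ Pa/m

4.4×10⁻³ Pa/m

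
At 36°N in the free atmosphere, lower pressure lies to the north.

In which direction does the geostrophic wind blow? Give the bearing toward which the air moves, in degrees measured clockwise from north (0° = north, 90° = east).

090°

The pressure-gradient force points toward the north (bearing 000°).
Geostrophic balance: in the Northern Hemisphere the Coriolis force deflects motion to the right, so the geostrophic wind blows 90° to the right of the pressure-gradient force (low pressure on the left).
Rotating 000° by 90° clockwise gives 090° — the wind blows toward the east.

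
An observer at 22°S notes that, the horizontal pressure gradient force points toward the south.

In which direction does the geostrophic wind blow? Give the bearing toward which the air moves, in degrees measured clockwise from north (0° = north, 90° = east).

The pressure-gradient force points toward the south (bearing 180°).
Geostrophic balance: in the Southern Hemisphere the Coriolis force deflects motion to the left, so the geostrophic wind blows 90° to the left of the pressure-gradient force (low pressure on the right).
Rotating 180° by 90° counterclockwise gives 090° — the wind blows toward the east.

090°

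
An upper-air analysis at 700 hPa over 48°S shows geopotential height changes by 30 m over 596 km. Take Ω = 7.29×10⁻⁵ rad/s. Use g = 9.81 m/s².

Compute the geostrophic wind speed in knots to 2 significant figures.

8.9 knots

Coriolis parameter at 48°S:
f = 2Ω sin φ = 2 × 7.29×10⁻⁵ × sin 48° = 1.08×10⁻⁴ s⁻¹
Height gradient: |∂Z/∂n| = 30 m / 596000 m = 5.03×10⁻⁵
On a pressure surface, geostrophic balance gives V_g = (g/f)|∂Z/∂n|:
V_g = 9.81 × 5.03×10⁻⁵ / 1.08×10⁻⁴ = 4.56 m/s
Converting: 4.56 m/s × 1.944 = 8.9 knots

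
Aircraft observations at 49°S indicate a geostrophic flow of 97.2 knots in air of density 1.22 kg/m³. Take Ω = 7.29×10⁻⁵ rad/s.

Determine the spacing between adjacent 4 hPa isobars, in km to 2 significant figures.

60 km

Coriolis parameter at 49°S:
f = 2Ω sin φ = 2 × 7.29×10⁻⁵ × sin 49° = 1.10×10⁻⁴ s⁻¹
Wind speed in SI: 97.2 knots = 50.0 m/s
Geostrophic balance rearranged: |∂P/∂n| = f ρ V_g
|∂P/∂n| = 1.10×10⁻⁴ × 1.22 × 50.0 = 6.71×10⁻³ Pa/m
Isobar spacing: Δn = ΔP/|∂P/∂n| = 400 Pa / 6.71×10⁻³ Pa/m = 59588 m ≈ 60 km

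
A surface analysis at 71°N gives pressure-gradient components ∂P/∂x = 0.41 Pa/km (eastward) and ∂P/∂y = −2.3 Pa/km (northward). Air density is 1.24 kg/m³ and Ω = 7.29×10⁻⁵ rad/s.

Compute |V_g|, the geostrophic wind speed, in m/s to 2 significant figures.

14 m/s

Coriolis parameter at 71°N:
f = 2Ω sin φ = 2 × 7.29×10⁻⁵ × sin 71° = 1.38×10⁻⁴ s⁻¹
Component geostrophic relations (x east, y north):
u_g = −(1/(fρ)) ∂P/∂y,  v_g = (1/(fρ)) ∂P/∂x
u_g = −(−2.3×10⁻³)/(1.38×10⁻⁴ × 1.24) = 13.5 m/s;  v_g = (0.41×10⁻³)/(1.38×10⁻⁴ × 1.24) = 2.40 m/s
|V_g| = √(u_g² + v_g²) = 13.7 m/s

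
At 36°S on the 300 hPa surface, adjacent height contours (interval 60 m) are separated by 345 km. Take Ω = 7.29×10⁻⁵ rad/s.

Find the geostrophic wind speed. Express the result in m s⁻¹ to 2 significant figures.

Coriolis parameter at 36°S:
f = 2Ω sin φ = 2 × 7.29×10⁻⁵ × sin 36° = 8.57×10⁻⁵ s⁻¹
Height gradient: |∂Z/∂n| = 60 m / 345000 m = 1.74×10⁻⁴
On a pressure surface, geostrophic balance gives V_g = (g/f)|∂Z/∂n|:
V_g = 9.81 × 1.74×10⁻⁴ / 8.57×10⁻⁵ = 19.9 m/s

20 m s⁻¹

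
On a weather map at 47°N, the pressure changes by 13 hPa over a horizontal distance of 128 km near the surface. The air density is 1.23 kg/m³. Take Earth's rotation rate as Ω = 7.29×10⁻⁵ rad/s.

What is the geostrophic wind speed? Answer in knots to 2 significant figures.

Coriolis parameter at 47°N:
f = 2Ω sin φ = 2 × 7.29×10⁻⁵ × sin 47° = 1.07×10⁻⁴ s⁻¹
Pressure gradient: |∂P/∂n| = 1300 Pa / 128000 m = 1.02×10⁻² Pa/m
Geostrophic balance (pressure-gradient force = Coriolis force):
V_g = (1/(fρ)) |∂P/∂n| = 1.02×10⁻² / (1.07×10⁻⁴ × 1.23) = 77.4 m/s
Converting: 77.4 m/s × 1.944 = 150 knots

150 knots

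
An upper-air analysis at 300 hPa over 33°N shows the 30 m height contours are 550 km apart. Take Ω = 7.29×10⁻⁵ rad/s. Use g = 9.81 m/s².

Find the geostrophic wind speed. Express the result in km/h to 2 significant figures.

24 km/h

Coriolis parameter at 33°N:
f = 2Ω sin φ = 2 × 7.29×10⁻⁵ × sin 33° = 7.94×10⁻⁵ s⁻¹
Height gradient: |∂Z/∂n| = 30 m / 550000 m = 5.45×10⁻⁵
On a pressure surface, geostrophic balance gives V_g = (g/f)|∂Z/∂n|:
V_g = 9.81 × 5.45×10⁻⁵ / 7.94×10⁻⁵ = 6.74 m/s
Converting: 6.74 m/s × 3.6 = 24 km/h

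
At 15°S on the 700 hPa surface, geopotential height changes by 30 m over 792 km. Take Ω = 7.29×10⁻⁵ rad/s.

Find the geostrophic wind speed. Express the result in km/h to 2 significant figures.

Coriolis parameter at 15°S:
f = 2Ω sin φ = 2 × 7.29×10⁻⁵ × sin 15° = 3.77×10⁻⁵ s⁻¹
Height gradient: |∂Z/∂n| = 30 m / 792000 m = 3.79×10⁻⁵
On a pressure surface, geostrophic balance gives V_g = (g/f)|∂Z/∂n|:
V_g = 9.81 × 3.79×10⁻⁵ / 3.77×10⁻⁵ = 9.85 m/s
Converting: 9.85 m/s × 3.6 = 35 km/h

35 km/h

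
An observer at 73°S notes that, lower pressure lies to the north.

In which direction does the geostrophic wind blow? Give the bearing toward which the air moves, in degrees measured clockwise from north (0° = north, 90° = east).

270°

The pressure-gradient force points toward the north (bearing 000°).
Geostrophic balance: in the Southern Hemisphere the Coriolis force deflects motion to the left, so the geostrophic wind blows 90° to the left of the pressure-gradient force (low pressure on the right).
Rotating 000° by 90° counterclockwise gives 270° — the wind blows toward the west.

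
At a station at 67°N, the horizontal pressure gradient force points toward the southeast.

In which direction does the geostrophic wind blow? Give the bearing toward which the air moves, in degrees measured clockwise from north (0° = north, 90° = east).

The pressure-gradient force points toward the southeast (bearing 135°).
Geostrophic balance: in the Northern Hemisphere the Coriolis force deflects motion to the right, so the geostrophic wind blows 90° to the right of the pressure-gradient force (low pressure on the left).
Rotating 135° by 90° clockwise gives 225° — the wind blows toward the southwest.

225°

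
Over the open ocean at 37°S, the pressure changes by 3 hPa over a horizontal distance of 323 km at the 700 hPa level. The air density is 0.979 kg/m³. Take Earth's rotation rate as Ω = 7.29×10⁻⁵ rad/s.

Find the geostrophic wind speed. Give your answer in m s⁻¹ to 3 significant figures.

Coriolis parameter at 37°S:
f = 2Ω sin φ = 2 × 7.29×10⁻⁵ × sin 37° = 8.77×10⁻⁵ s⁻¹
Pressure gradient: |∂P/∂n| = 300 Pa / 323000 m = 9.29×10⁻⁴ Pa/m
Geostrophic balance (pressure-gradient force = Coriolis force):
V_g = (1/(fρ)) |∂P/∂n| = 9.29×10⁻⁴ / (8.77×10⁻⁵ × 0.979) = 10.8 m/s

10.8 m s⁻¹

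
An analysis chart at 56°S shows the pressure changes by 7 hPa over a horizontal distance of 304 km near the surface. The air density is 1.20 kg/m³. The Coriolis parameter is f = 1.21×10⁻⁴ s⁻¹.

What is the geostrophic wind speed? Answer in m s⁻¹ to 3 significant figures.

Pressure gradient: |∂P/∂n| = 700 Pa / 304000 m = 2.30×10⁻³ Pa/m
Geostrophic balance (pressure-gradient force = Coriolis force):
V_g = (1/(fρ)) |∂P/∂n| = 2.30×10⁻³ / (1.21×10⁻⁴ × 1.20) = 15.9 m/s

15.9 m s⁻¹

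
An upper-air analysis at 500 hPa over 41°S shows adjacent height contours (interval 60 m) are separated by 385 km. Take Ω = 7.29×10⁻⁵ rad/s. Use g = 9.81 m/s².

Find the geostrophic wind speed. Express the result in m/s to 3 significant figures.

16.0 m/s

Coriolis parameter at 41°S:
f = 2Ω sin φ = 2 × 7.29×10⁻⁵ × sin 41° = 9.57×10⁻⁵ s⁻¹
Height gradient: |∂Z/∂n| = 60 m / 385000 m = 1.56×10⁻⁴
On a pressure surface, geostrophic balance gives V_g = (g/f)|∂Z/∂n|:
V_g = 9.81 × 1.56×10⁻⁴ / 9.57×10⁻⁵ = 16.0 m/s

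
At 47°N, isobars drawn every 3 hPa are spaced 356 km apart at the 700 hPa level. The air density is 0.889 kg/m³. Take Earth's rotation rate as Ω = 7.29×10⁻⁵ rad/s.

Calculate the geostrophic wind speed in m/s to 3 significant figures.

8.89 m/s

Coriolis parameter at 47°N:
f = 2Ω sin φ = 2 × 7.29×10⁻⁵ × sin 47° = 1.07×10⁻⁴ s⁻¹
Pressure gradient: |∂P/∂n| = 300 Pa / 356000 m = 8.43×10⁻⁴ Pa/m
Geostrophic balance (pressure-gradient force = Coriolis force):
V_g = (1/(fρ)) |∂P/∂n| = 8.43×10⁻⁴ / (1.07×10⁻⁴ × 0.889) = 8.89 m/s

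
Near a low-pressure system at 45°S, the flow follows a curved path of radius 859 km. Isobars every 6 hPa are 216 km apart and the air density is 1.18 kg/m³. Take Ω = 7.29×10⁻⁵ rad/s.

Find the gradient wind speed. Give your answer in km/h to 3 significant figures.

67.8 km/h

Coriolis parameter at 45°S:
f = 2Ω sin φ = 2 × 7.29×10⁻⁵ × sin 45° = 1.03×10⁻⁴ s⁻¹
Pressure gradient: |∂P/∂n| = 600 Pa / 216000 m = 2.78×10⁻³ Pa/m
Geostrophic speed: V_g = |∂P/∂n|/(fρ) = 2.78×10⁻³/(1.03×10⁻⁴ × 1.18) = 22.8 m/s
Around a low, centrifugal force acts outward with Coriolis, so pressure-gradient force balances both:
(1/ρ)|∂P/∂n| = fV + V²/R  →  V² + fR·V − fR·V_g = 0
With fR = 1.03×10⁻⁴ × 859×10³ m = 88.6 m/s:
V = [−fR + √((fR)² + 4 fR V_g)]/2 = [−88.6 + √(88.6² + 4×88.6×22.8)]/2 = 18.8 m/s
Subgeostrophic (V < V_g = 22.8 m/s), as expected around a low.
Converting: 18.8 m/s × 3.6 = 67.8 km/h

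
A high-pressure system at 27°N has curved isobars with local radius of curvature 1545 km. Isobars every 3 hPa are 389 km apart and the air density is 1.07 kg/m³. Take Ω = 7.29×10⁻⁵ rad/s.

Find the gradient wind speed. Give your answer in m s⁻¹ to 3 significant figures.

12.4 m s⁻¹

Coriolis parameter at 27°N:
f = 2Ω sin φ = 2 × 7.29×10⁻⁵ × sin 27° = 6.62×10⁻⁵ s⁻¹
Pressure gradient: |∂P/∂n| = 300 Pa / 389000 m = 7.71×10⁻⁴ Pa/m
Geostrophic speed: V_g = |∂P/∂n|/(fρ) = 7.71×10⁻⁴/(6.62×10⁻⁵ × 1.07) = 10.9 m/s
Around a high, pressure-gradient force acts outward with centrifugal, so Coriolis balances both:
fV = (1/ρ)|∂P/∂n| + V²/R  →  V² − fR·V + fR·V_g = 0
With fR = 6.62×10⁻⁵ × 1545×10³ m = 102 m/s:
V = [fR − √((fR)² − 4 fR V_g)]/2 = [102 − √(102² − 4×102×10.9)]/2 = 12.4 m/s
Supergeostrophic (V > V_g = 10.9 m/s), as expected around a high.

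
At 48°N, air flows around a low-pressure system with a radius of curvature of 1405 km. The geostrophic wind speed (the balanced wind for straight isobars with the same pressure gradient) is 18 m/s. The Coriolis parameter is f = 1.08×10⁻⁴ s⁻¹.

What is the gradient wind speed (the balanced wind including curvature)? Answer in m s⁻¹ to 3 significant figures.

Around a low, centrifugal force acts outward with Coriolis, so pressure-gradient force balances both:
(1/ρ)|∂P/∂n| = fV + V²/R  →  V² + fR·V − fR·V_g = 0
With fR = 1.08×10⁻⁴ × 1405×10³ m = 152 m/s:
V = [−fR + √((fR)² + 4 fR V_g)]/2 = [−152 + √(152² + 4×152×18)]/2 = 16.3 m/s
Subgeostrophic (V < V_g = 18 m/s), as expected around a low.

16.3 m s⁻¹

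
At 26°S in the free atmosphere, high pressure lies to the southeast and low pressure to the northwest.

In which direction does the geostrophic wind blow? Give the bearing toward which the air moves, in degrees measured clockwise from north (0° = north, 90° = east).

225°

The pressure-gradient force points toward the northwest (bearing 315°).
Geostrophic balance: in the Southern Hemisphere the Coriolis force deflects motion to the left, so the geostrophic wind blows 90° to the left of the pressure-gradient force (low pressure on the right).
Rotating 315° by 90° counterclockwise gives 225° — the wind blows toward the southwest.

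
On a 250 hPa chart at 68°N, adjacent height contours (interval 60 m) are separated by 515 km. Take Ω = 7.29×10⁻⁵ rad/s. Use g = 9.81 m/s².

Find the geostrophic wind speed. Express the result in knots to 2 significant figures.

Coriolis parameter at 68°N:
f = 2Ω sin φ = 2 × 7.29×10⁻⁵ × sin 68° = 1.35×10⁻⁴ s⁻¹
Height gradient: |∂Z/∂n| = 60 m / 515000 m = 1.17×10⁻⁴
On a pressure surface, geostrophic balance gives V_g = (g/f)|∂Z/∂n|:
V_g = 9.81 × 1.17×10⁻⁴ / 1.35×10⁻⁴ = 8.45 m/s
Converting: 8.45 m/s × 1.944 = 16 knots

16 knots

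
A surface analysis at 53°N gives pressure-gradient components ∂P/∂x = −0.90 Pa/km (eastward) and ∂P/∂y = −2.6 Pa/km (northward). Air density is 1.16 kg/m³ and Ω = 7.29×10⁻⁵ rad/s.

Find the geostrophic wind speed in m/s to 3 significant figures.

20.4 m/s

Coriolis parameter at 53°N:
f = 2Ω sin φ = 2 × 7.29×10⁻⁵ × sin 53° = 1.16×10⁻⁴ s⁻¹
Component geostrophic relations (x east, y north):
u_g = −(1/(fρ)) ∂P/∂y,  v_g = (1/(fρ)) ∂P/∂x
u_g = −(−2.6×10⁻³)/(1.16×10⁻⁴ × 1.16) = 19.2 m/s;  v_g = (−0.90×10⁻³)/(1.16×10⁻⁴ × 1.16) = −6.66 m/s
|V_g| = √(u_g² + v_g²) = 20.4 m/s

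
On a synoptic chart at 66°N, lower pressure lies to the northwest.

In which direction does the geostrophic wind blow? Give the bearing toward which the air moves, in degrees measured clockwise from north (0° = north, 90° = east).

045°

The pressure-gradient force points toward the northwest (bearing 315°).
Geostrophic balance: in the Northern Hemisphere the Coriolis force deflects motion to the right, so the geostrophic wind blows 90° to the right of the pressure-gradient force (low pressure on the left).
Rotating 315° by 90° clockwise gives 045° — the wind blows toward the northeast.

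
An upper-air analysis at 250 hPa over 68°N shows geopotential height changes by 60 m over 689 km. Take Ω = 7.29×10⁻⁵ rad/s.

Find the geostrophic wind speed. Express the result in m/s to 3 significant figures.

Coriolis parameter at 68°N:
f = 2Ω sin φ = 2 × 7.29×10⁻⁵ × sin 68° = 1.35×10⁻⁴ s⁻¹
Height gradient: |∂Z/∂n| = 60 m / 689000 m = 8.71×10⁻⁵
On a pressure surface, geostrophic balance gives V_g = (g/f)|∂Z/∂n|:
V_g = 9.81 × 8.71×10⁻⁵ / 1.35×10⁻⁴ = 6.32 m/s

6.32 m/s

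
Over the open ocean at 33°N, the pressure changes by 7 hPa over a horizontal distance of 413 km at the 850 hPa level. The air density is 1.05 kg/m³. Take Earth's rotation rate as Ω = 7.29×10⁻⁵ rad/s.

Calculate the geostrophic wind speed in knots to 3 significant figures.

39.5 knots

Coriolis parameter at 33°N:
f = 2Ω sin φ = 2 × 7.29×10⁻⁵ × sin 33° = 7.94×10⁻⁵ s⁻¹
Pressure gradient: |∂P/∂n| = 700 Pa / 413000 m = 1.69×10⁻³ Pa/m
Geostrophic balance (pressure-gradient force = Coriolis force):
V_g = (1/(fρ)) |∂P/∂n| = 1.69×10⁻³ / (7.94×10⁻⁵ × 1.05) = 20.3 m/s
Converting: 20.3 m/s × 1.944 = 39.5 knots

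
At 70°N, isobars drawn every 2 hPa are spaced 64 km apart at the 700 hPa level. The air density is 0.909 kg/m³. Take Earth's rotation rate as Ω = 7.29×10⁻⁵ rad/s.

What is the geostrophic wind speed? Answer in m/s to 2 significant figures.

Coriolis parameter at 70°N:
f = 2Ω sin φ = 2 × 7.29×10⁻⁵ × sin 70° = 1.37×10⁻⁴ s⁻¹
Pressure gradient: |∂P/∂n| = 200 Pa / 64000 m = 3.12×10⁻³ Pa/m
Geostrophic balance (pressure-gradient force = Coriolis force):
V_g = (1/(fρ)) |∂P/∂n| = 3.12×10⁻³ / (1.37×10⁻⁴ × 0.909) = 25.1 m/s

25 m/s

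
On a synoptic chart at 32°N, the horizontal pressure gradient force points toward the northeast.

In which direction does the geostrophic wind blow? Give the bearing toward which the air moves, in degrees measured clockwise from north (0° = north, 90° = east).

The pressure-gradient force points toward the northeast (bearing 045°).
Geostrophic balance: in the Northern Hemisphere the Coriolis force deflects motion to the right, so the geostrophic wind blows 90° to the right of the pressure-gradient force (low pressure on the left).
Rotating 045° by 90° clockwise gives 135° — the wind blows toward the southeast.

135°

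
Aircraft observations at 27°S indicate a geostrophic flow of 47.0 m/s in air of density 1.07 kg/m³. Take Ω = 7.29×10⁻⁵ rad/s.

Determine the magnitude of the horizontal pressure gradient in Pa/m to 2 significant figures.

3.3×10⁻³ Pa/m

Coriolis parameter at 27°S:
f = 2Ω sin φ = 2 × 7.29×10⁻⁵ × sin 27° = 6.62×10⁻⁵ s⁻¹
Geostrophic balance rearranged: |∂P/∂n| = f ρ V_g
|∂P/∂n| = 6.62×10⁻⁵ × 1.07 × 47.0 = 3.33×10⁻³ Pa/m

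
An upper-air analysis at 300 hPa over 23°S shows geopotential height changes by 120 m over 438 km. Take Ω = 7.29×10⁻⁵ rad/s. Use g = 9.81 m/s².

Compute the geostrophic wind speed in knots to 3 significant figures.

Coriolis parameter at 23°S:
f = 2Ω sin φ = 2 × 7.29×10⁻⁵ × sin 23° = 5.70×10⁻⁵ s⁻¹
Height gradient: |∂Z/∂n| = 120 m / 438000 m = 2.74×10⁻⁴
On a pressure surface, geostrophic balance gives V_g = (g/f)|∂Z/∂n|:
V_g = 9.81 × 2.74×10⁻⁴ / 5.70×10⁻⁵ = 47.2 m/s
Converting: 47.2 m/s × 1.944 = 91.7 knots

91.7 knots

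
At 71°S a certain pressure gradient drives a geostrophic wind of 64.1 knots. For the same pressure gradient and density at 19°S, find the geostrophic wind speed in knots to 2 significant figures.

With the same pressure gradient and density, V_g ∝ 1/f ∝ 1/sin φ.
V₂ = V₁ · sin φ₁ / sin φ₂ = 64.1 × sin 71° / sin 19°
V₂ = 64.1 × 0.9455/0.3256 = 190 knots

190 knots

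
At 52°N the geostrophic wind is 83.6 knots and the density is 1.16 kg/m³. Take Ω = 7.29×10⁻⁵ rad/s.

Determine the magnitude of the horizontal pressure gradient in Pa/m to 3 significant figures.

Coriolis parameter at 52°N:
f = 2Ω sin φ = 2 × 7.29×10⁻⁵ × sin 52° = 1.15×10⁻⁴ s⁻¹
Wind speed in SI: 83.6 knots = 43.0 m/s
Geostrophic balance rearranged: |∂P/∂n| = f ρ V_g
|∂P/∂n| = 1.15×10⁻⁴ × 1.16 × 43.0 = 5.73×10⁻³ Pa/m

5.73×10⁻³ Pa/m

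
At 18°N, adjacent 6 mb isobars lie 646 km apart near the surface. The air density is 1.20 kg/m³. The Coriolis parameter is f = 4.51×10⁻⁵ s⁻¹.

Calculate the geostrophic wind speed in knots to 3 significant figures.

Pressure gradient: |∂P/∂n| = 600 Pa / 646000 m = 9.29×10⁻⁴ Pa/m
Geostrophic balance (pressure-gradient force = Coriolis force):
V_g = (1/(fρ)) |∂P/∂n| = 9.29×10⁻⁴ / (4.51×10⁻⁵ × 1.20) = 17.2 m/s
Converting: 17.2 m/s × 1.944 = 33.4 knots

33.4 knots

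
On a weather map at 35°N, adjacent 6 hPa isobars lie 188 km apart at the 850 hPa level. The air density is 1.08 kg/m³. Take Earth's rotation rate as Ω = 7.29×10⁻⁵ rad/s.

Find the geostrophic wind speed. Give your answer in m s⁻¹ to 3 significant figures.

Coriolis parameter at 35°N:
f = 2Ω sin φ = 2 × 7.29×10⁻⁵ × sin 35° = 8.36×10⁻⁵ s⁻¹
Pressure gradient: |∂P/∂n| = 600 Pa / 188000 m = 3.19×10⁻³ Pa/m
Geostrophic balance (pressure-gradient force = Coriolis force):
V_g = (1/(fρ)) |∂P/∂n| = 3.19×10⁻³ / (8.36×10⁻⁵ × 1.08) = 35.3 m/s

35.3 m s⁻¹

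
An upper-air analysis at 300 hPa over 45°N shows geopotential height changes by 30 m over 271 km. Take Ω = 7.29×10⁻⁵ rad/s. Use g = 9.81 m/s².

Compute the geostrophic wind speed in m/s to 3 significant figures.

10.5 m/s

Coriolis parameter at 45°N:
f = 2Ω sin φ = 2 × 7.29×10⁻⁵ × sin 45° = 1.03×10⁻⁴ s⁻¹
Height gradient: |∂Z/∂n| = 30 m / 271000 m = 1.11×10⁻⁴
On a pressure surface, geostrophic balance gives V_g = (g/f)|∂Z/∂n|:
V_g = 9.81 × 1.11×10⁻⁴ / 1.03×10⁻⁴ = 10.5 m/s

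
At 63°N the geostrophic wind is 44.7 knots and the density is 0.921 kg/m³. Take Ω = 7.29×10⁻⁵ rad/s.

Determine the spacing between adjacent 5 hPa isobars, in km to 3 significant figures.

182 km

Coriolis parameter at 63°N:
f = 2Ω sin φ = 2 × 7.29×10⁻⁵ × sin 63° = 1.30×10⁻⁴ s⁻¹
Wind speed in SI: 44.7 knots = 23.0 m/s
Geostrophic balance rearranged: |∂P/∂n| = f ρ V_g
|∂P/∂n| = 1.30×10⁻⁴ × 0.921 × 23.0 = 2.75×10⁻³ Pa/m
Isobar spacing: Δn = ΔP/|∂P/∂n| = 500 Pa / 2.75×10⁻³ Pa/m = 181730 m ≈ 182 km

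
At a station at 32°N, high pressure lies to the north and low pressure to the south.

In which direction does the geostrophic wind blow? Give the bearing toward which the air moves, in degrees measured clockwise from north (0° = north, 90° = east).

The pressure-gradient force points toward the south (bearing 180°).
Geostrophic balance: in the Northern Hemisphere the Coriolis force deflects motion to the right, so the geostrophic wind blows 90° to the right of the pressure-gradient force (low pressure on the left).
Rotating 180° by 90° clockwise gives 270° — the wind blows toward the west.

270°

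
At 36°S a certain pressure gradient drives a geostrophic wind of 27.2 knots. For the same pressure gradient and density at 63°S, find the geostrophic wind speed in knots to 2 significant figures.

With the same pressure gradient and density, V_g ∝ 1/f ∝ 1/sin φ.
V₂ = V₁ · sin φ₁ / sin φ₂ = 27.2 × sin 36° / sin 63°
V₂ = 27.2 × 0.5878/0.8910 = 18 knots

18 knots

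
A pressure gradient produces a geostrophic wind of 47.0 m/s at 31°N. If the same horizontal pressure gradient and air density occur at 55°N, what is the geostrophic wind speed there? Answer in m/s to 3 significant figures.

With the same pressure gradient and density, V_g ∝ 1/f ∝ 1/sin φ.
V₂ = V₁ · sin φ₁ / sin φ₂ = 47.0 × sin 31° / sin 55°
V₂ = 47.0 × 0.5150/0.8192 = 29.6 m/s

29.6 m/s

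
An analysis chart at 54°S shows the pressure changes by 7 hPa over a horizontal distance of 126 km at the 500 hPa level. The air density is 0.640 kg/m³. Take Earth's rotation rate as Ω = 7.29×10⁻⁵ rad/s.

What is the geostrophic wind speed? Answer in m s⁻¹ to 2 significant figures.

74 m s⁻¹

Coriolis parameter at 54°S:
f = 2Ω sin φ = 2 × 7.29×10⁻⁵ × sin 54° = 1.18×10⁻⁴ s⁻¹
Pressure gradient: |∂P/∂n| = 700 Pa / 126000 m = 5.56×10⁻³ Pa/m
Geostrophic balance (pressure-gradient force = Coriolis force):
V_g = (1/(fρ)) |∂P/∂n| = 5.56×10⁻³ / (1.18×10⁻⁴ × 0.640) = 73.6 m/s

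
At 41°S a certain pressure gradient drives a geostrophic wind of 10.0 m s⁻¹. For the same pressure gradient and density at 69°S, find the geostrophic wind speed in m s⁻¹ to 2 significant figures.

With the same pressure gradient and density, V_g ∝ 1/f ∝ 1/sin φ.
V₂ = V₁ · sin φ₁ / sin φ₂ = 10.0 × sin 41° / sin 69°
V₂ = 10.0 × 0.6561/0.9336 = 7.0 m s⁻¹

7.0 m s⁻¹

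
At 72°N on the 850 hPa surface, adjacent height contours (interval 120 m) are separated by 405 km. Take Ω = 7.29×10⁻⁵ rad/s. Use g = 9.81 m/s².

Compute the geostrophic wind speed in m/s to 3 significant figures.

Coriolis parameter at 72°N:
f = 2Ω sin φ = 2 × 7.29×10⁻⁵ × sin 72° = 1.39×10⁻⁴ s⁻¹
Height gradient: |∂Z/∂n| = 120 m / 405000 m = 2.96×10⁻⁴
On a pressure surface, geostrophic balance gives V_g = (g/f)|∂Z/∂n|:
V_g = 9.81 × 2.96×10⁻⁴ / 1.39×10⁻⁴ = 21.0 m/s

21.0 m/s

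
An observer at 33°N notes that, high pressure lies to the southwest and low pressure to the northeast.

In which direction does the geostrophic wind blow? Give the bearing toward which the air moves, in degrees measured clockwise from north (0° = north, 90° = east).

The pressure-gradient force points toward the northeast (bearing 045°).
Geostrophic balance: in the Northern Hemisphere the Coriolis force deflects motion to the right, so the geostrophic wind blows 90° to the right of the pressure-gradient force (low pressure on the left).
Rotating 045° by 90° clockwise gives 135° — the wind blows toward the southeast.

135°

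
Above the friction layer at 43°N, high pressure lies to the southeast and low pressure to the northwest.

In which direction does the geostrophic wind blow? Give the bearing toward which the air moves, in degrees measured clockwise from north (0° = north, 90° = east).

045°

The pressure-gradient force points toward the northwest (bearing 315°).
Geostrophic balance: in the Northern Hemisphere the Coriolis force deflects motion to the right, so the geostrophic wind blows 90° to the right of the pressure-gradient force (low pressure on the left).
Rotating 315° by 90° clockwise gives 045° — the wind blows toward the northeast.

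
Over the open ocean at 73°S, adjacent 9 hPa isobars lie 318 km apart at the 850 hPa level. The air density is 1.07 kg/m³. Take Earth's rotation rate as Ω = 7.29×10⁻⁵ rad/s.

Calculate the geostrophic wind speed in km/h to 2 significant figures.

Coriolis parameter at 73°S:
f = 2Ω sin φ = 2 × 7.29×10⁻⁵ × sin 73° = 1.39×10⁻⁴ s⁻¹
Pressure gradient: |∂P/∂n| = 900 Pa / 318000 m = 2.83×10⁻³ Pa/m
Geostrophic balance (pressure-gradient force = Coriolis force):
V_g = (1/(fρ)) |∂P/∂n| = 2.83×10⁻³ / (1.39×10⁻⁴ × 1.07) = 19.0 m/s
Converting: 19.0 m/s × 3.6 = 68 km/h

68 km/h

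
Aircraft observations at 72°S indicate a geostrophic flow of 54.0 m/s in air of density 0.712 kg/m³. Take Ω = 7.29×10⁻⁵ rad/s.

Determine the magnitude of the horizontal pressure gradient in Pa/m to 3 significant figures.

5.33×10⁻³ Pa/m

Coriolis parameter at 72°S:
f = 2Ω sin φ = 2 × 7.29×10⁻⁵ × sin 72° = 1.39×10⁻⁴ s⁻¹
Geostrophic balance rearranged: |∂P/∂n| = f ρ V_g
|∂P/∂n| = 1.39×10⁻⁴ × 0.712 × 54.0 = 5.33×10⁻³ Pa/m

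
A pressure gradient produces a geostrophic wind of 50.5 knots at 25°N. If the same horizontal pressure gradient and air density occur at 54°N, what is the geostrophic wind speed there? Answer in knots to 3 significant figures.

26.4 knots

With the same pressure gradient and density, V_g ∝ 1/f ∝ 1/sin φ.
V₂ = V₁ · sin φ₁ / sin φ₂ = 50.5 × sin 25° / sin 54°
V₂ = 50.5 × 0.4226/0.8090 = 26.4 knots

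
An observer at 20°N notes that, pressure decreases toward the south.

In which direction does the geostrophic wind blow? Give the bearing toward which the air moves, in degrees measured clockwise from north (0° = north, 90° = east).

270°

The pressure-gradient force points toward the south (bearing 180°).
Geostrophic balance: in the Northern Hemisphere the Coriolis force deflects motion to the right, so the geostrophic wind blows 90° to the right of the pressure-gradient force (low pressure on the left).
Rotating 180° by 90° clockwise gives 270° — the wind blows toward the west.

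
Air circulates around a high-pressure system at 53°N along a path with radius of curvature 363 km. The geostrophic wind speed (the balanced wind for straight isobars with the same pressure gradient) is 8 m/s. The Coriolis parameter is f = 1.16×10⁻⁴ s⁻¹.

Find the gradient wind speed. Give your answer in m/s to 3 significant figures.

Around a high, pressure-gradient force acts outward with centrifugal, so Coriolis balances both:
fV = (1/ρ)|∂P/∂n| + V²/R  →  V² − fR·V + fR·V_g = 0
With fR = 1.16×10⁻⁴ × 363×10³ m = 42.1 m/s:
V = [fR − √((fR)² − 4 fR V_g)]/2 = [42.1 − √(42.1² − 4×42.1×8)]/2 = 10.7 m/s
Supergeostrophic (V > V_g = 8 m/s), as expected around a high.

10.7 m/s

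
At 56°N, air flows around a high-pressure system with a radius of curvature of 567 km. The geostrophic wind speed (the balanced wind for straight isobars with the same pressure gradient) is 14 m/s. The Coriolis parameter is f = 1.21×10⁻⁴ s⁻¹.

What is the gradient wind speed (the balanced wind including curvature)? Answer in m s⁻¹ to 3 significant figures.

Around a high, pressure-gradient force acts outward with centrifugal, so Coriolis balances both:
fV = (1/ρ)|∂P/∂n| + V²/R  →  V² − fR·V + fR·V_g = 0
With fR = 1.21×10⁻⁴ × 567×10³ m = 68.6 m/s:
V = [fR − √((fR)² − 4 fR V_g)]/2 = [68.6 − √(68.6² − 4×68.6×14)]/2 = 19.6 m/s
Supergeostrophic (V > V_g = 14 m/s), as expected around a high.

19.6 m s⁻¹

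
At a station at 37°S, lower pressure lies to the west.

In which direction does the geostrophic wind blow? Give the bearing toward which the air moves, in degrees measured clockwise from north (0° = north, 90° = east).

180°

The pressure-gradient force points toward the west (bearing 270°).
Geostrophic balance: in the Southern Hemisphere the Coriolis force deflects motion to the left, so the geostrophic wind blows 90° to the left of the pressure-gradient force (low pressure on the right).
Rotating 270° by 90° counterclockwise gives 180° — the wind blows toward the south.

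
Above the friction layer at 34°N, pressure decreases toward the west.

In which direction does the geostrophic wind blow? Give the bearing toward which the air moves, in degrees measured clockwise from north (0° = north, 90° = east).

The pressure-gradient force points toward the west (bearing 270°).
Geostrophic balance: in the Northern Hemisphere the Coriolis force deflects motion to the right, so the geostrophic wind blows 90° to the right of the pressure-gradient force (low pressure on the left).
Rotating 270° by 90° clockwise gives 000° — the wind blows toward the north.

000°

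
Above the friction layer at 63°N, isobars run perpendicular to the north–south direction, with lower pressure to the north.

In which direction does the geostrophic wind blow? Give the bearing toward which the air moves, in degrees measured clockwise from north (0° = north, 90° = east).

The pressure-gradient force points toward the north (bearing 000°).
Geostrophic balance: in the Northern Hemisphere the Coriolis force deflects motion to the right, so the geostrophic wind blows 90° to the right of the pressure-gradient force (low pressure on the left).
Rotating 000° by 90° clockwise gives 090° — the wind blows toward the east.

090°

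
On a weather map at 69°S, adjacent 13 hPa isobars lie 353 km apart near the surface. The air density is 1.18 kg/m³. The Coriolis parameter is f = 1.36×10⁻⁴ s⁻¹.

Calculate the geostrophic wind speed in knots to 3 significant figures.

Pressure gradient: |∂P/∂n| = 1300 Pa / 353000 m = 3.68×10⁻³ Pa/m
Geostrophic balance (pressure-gradient force = Coriolis force):
V_g = (1/(fρ)) |∂P/∂n| = 3.68×10⁻³ / (1.36×10⁻⁴ × 1.18) = 22.9 m/s
Converting: 22.9 m/s × 1.944 = 44.6 knots

44.6 knots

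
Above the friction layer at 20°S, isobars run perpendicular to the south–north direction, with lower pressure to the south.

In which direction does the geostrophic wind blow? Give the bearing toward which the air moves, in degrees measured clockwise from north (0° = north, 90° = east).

The pressure-gradient force points toward the south (bearing 180°).
Geostrophic balance: in the Southern Hemisphere the Coriolis force deflects motion to the left, so the geostrophic wind blows 90° to the left of the pressure-gradient force (low pressure on the right).
Rotating 180° by 90° counterclockwise gives 090° — the wind blows toward the east.

090°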